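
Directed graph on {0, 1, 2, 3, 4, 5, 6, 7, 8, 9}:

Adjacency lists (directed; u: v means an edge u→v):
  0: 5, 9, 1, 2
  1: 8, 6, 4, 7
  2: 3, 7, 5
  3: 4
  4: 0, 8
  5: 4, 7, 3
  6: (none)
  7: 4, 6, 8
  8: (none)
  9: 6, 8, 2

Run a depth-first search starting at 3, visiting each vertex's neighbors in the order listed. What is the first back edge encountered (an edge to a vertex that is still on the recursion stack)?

5→4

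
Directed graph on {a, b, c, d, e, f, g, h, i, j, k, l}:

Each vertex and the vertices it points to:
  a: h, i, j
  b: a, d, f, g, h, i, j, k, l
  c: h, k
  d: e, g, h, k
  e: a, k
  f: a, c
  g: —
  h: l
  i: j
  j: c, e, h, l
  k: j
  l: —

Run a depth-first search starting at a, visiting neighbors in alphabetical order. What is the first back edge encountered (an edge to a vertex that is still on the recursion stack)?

k→j

DFS from a (visiting neighbors in alphabetical order); mark gray on enter, black on exit:
a gray
  h gray
    l gray
    l black
  h black
  i gray
    j gray
      c gray
        c→h: h black — skip
        k gray
          k→j: j is gray → back edge
First back edge: k → j.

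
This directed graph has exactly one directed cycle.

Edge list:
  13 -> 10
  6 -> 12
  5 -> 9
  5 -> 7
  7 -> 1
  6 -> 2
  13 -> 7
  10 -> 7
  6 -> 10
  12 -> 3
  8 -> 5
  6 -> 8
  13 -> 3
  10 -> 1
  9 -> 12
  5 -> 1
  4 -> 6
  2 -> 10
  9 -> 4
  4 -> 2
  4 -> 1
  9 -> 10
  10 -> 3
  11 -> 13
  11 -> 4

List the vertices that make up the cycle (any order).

DFS with gray/black marking from 4:
4 gray
  6 gray
    2 gray
      10 gray
        1 gray
        1 black
        3 gray
        3 black
        7 gray
          7→1: 1 black — skip
        7 black
      10 black
    2 black
    8 gray
      5 gray
        5→1: 1 black — skip
        9 gray
          9→10: 10 black — skip
          9→4: 4 is gray → back edge
Back edge closes the cycle 4 → 6 → 8 → 5 → 9 → 4; its vertices are {4, 5, 6, 8, 9}.

4, 5, 6, 8, 9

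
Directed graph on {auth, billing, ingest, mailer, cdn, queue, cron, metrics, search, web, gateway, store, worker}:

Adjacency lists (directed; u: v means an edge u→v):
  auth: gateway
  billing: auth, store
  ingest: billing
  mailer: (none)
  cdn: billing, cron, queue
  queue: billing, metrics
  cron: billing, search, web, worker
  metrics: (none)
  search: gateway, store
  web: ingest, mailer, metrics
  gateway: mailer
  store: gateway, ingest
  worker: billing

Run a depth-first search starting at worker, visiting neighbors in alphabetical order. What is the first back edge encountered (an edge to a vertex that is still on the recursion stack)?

DFS from worker (visiting neighbors in alphabetical order); mark gray on enter, black on exit:
worker gray
  billing gray
    auth gray
      gateway gray
        mailer gray
        mailer black
      gateway black
    auth black
    store gray
      store→gateway: gateway black — skip
      ingest gray
        ingest→billing: billing is gray → back edge
First back edge: ingest → billing.

ingest->billing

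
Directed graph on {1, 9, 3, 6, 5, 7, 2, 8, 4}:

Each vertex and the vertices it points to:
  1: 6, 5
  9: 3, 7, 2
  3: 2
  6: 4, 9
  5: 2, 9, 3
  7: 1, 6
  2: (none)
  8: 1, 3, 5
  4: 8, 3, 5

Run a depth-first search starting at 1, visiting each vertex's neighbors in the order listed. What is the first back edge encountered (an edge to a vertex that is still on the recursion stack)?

8→1

DFS from 1 (visiting each vertex's neighbors in the order listed); mark gray on enter, black on exit:
1 gray
  6 gray
    4 gray
      8 gray
        8→1: 1 is gray → back edge
First back edge: 8 → 1.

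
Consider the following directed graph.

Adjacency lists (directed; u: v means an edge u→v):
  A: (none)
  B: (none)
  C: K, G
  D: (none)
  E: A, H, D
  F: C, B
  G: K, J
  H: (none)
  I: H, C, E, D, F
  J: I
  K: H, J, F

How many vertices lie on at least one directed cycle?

A vertex is on a directed cycle iff it belongs to a strongly connected component of size ≥ 2 (or has a self-loop).
The vertices on cycles are {C, F, G, I, J, K} — 6 in total.

6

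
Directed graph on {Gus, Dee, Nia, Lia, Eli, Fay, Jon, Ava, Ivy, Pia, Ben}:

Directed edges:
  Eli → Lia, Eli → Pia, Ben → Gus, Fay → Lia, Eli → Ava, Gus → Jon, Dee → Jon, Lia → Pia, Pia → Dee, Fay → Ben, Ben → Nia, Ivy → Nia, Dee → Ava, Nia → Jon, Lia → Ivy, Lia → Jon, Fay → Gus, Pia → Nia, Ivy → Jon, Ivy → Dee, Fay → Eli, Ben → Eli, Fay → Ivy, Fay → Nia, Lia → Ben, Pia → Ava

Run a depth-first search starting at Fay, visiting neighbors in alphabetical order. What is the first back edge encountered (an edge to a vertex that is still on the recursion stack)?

Lia→Ben

DFS from Fay (visiting neighbors in alphabetical order); mark gray on enter, black on exit:
Fay gray
  Ben gray
    Eli gray
      Ava gray
      Ava black
      Lia gray
        Lia→Ben: Ben is gray → back edge
First back edge: Lia → Ben.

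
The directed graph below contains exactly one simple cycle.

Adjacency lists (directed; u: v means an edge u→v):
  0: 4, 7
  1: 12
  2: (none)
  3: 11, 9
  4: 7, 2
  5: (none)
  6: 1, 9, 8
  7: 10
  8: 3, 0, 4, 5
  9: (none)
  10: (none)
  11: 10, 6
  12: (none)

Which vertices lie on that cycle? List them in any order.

DFS with gray/black marking from 8:
8 gray
  3 gray
    11 gray
      10 gray
      10 black
      6 gray
        1 gray
          12 gray
          12 black
        1 black
        9 gray
        9 black
        6→8: 8 is gray → back edge
Back edge closes the cycle 8 → 3 → 11 → 6 → 8; its vertices are {3, 6, 8, 11}.

3, 6, 8, 11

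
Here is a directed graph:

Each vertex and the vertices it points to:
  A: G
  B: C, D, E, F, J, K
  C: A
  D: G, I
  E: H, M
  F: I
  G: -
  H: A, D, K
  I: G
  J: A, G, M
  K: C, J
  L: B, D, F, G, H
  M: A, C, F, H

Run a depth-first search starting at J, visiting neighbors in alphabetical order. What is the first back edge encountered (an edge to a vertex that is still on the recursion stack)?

DFS from J (visiting neighbors in alphabetical order); mark gray on enter, black on exit:
J gray
  A gray
    G gray
    G black
  A black
  J→G: G black — skip
  M gray
    M→A: A black — skip
    C gray
      C→A: A black — skip
    C black
    F gray
      I gray
        I→G: G black — skip
      I black
    F black
    H gray
      H→A: A black — skip
      D gray
        D→G: G black — skip
        D→I: I black — skip
      D black
      K gray
        K→C: C black — skip
        K→J: J is gray → back edge
First back edge: K → J.

K→J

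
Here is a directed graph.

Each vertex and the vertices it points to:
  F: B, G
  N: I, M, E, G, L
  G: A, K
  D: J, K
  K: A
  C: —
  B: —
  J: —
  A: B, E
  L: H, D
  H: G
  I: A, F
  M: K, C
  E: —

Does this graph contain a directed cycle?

DFS with white/gray/black marking, starting from D:
D gray
  J gray
  J black
  K gray
    A gray
      B gray
      B black
      E gray
      E black
    A black
  K black
D black
F gray
  F→B: B black — skip
  G gray
    G→A: A black — skip
    G→K: K black — skip
  G black
F black
N gray
  I gray
    I→A: A black — skip
    I→F: F black — skip
  I black
  M gray
    M→K: K black — skip
    C gray
    C black
  M black
  N→E: E black — skip
  N→G: G black — skip
  L gray
    H gray
      H→G: G black — skip
    H black
    L→D: D black — skip
  L black
N black
Every edge goes to a white or black vertex — no back edge, so the graph is acyclic.

No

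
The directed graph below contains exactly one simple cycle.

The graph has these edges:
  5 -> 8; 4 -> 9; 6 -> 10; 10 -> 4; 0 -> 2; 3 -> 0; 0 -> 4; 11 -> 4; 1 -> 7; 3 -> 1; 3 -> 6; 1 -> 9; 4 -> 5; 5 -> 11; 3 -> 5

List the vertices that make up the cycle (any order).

4, 5, 11

DFS with gray/black marking from 5:
5 gray
  8 gray
  8 black
  11 gray
    4 gray
      4→5: 5 is gray → back edge
Back edge closes the cycle 5 → 11 → 4 → 5; its vertices are {4, 5, 11}.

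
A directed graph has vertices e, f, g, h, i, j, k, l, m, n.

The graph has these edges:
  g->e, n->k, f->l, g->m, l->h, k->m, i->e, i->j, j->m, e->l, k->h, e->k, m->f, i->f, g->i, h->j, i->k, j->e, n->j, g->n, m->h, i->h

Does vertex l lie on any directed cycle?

Yes

l is on a cycle iff l can reach itself via ≥1 edge.
l → h → j → e → l — yes.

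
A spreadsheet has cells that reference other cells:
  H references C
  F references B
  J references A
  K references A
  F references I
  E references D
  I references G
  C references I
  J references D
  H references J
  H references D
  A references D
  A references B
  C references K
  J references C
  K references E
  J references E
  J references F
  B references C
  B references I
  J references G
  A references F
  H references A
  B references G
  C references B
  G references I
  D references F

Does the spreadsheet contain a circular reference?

Yes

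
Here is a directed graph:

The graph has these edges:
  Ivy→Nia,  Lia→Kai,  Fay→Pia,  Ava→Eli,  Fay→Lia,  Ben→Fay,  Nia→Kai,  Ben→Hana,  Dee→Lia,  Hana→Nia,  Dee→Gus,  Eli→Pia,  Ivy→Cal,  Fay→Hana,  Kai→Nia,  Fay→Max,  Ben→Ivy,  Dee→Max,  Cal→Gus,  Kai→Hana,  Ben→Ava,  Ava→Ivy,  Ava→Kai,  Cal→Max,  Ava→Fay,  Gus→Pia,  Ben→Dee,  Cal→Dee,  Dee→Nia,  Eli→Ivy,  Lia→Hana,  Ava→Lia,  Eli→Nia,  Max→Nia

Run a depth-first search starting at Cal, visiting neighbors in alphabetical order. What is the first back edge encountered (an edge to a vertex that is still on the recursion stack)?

DFS from Cal (visiting neighbors in alphabetical order); mark gray on enter, black on exit:
Cal gray
  Dee gray
    Gus gray
      Pia gray
      Pia black
    Gus black
    Lia gray
      Hana gray
        Nia gray
          Kai gray
            Kai→Hana: Hana is gray → back edge
First back edge: Kai → Hana.

Kai->Hana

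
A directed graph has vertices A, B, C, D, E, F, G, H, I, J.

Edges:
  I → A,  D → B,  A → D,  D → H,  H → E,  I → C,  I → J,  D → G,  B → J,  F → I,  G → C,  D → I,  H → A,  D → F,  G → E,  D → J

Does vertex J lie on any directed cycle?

No

J lies on a cycle iff there is a path from J back to itself.
Exploring from J, it never reaches itself; equivalently, its strongly connected component is a singleton.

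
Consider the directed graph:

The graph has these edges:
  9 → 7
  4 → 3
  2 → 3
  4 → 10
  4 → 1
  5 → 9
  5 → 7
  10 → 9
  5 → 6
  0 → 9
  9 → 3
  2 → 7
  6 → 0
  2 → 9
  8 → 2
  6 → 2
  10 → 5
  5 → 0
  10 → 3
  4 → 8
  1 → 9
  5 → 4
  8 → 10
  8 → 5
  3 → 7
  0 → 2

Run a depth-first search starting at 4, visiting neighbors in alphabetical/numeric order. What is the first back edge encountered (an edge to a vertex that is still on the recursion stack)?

DFS from 4 (visiting neighbors in alphabetical/numeric order); mark gray on enter, black on exit:
4 gray
  1 gray
    9 gray
      3 gray
        7 gray
        7 black
      3 black
      9→7: 7 black — skip
    9 black
  1 black
  4→3: 3 black — skip
  8 gray
    2 gray
      2→3: 3 black — skip
      2→7: 7 black — skip
      2→9: 9 black — skip
    2 black
    5 gray
      0 gray
        0→2: 2 black — skip
        0→9: 9 black — skip
      0 black
      5→4: 4 is gray → back edge
First back edge: 5 → 4.

5->4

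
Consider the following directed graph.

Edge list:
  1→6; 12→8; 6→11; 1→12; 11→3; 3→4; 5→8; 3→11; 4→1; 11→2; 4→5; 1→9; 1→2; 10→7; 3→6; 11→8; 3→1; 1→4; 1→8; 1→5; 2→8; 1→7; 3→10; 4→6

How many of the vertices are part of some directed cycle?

5

A vertex is on a directed cycle iff it belongs to a strongly connected component of size ≥ 2 (or has a self-loop).
The vertices on cycles are {1, 3, 4, 6, 11} — 5 in total.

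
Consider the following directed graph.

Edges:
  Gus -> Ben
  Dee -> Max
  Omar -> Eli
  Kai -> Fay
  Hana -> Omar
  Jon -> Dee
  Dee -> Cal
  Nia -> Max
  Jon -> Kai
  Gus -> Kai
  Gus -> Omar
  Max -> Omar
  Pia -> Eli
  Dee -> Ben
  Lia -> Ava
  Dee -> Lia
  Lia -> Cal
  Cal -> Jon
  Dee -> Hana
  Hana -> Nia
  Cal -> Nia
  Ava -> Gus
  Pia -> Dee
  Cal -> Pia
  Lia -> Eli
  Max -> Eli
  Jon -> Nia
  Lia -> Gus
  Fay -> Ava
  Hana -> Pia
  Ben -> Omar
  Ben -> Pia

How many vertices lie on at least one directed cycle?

A vertex is on a directed cycle iff it belongs to a strongly connected component of size ≥ 2 (or has a self-loop).
The vertices on cycles are {Ava, Ben, Cal, Dee, Fay, Gus, Jon, Kai, Lia, Pia, Hana} — 11 in total.

11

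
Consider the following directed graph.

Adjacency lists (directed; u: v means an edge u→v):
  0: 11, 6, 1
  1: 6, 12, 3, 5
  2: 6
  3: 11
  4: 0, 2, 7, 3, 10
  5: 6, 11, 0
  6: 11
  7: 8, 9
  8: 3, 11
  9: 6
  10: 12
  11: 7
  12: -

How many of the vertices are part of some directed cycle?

A vertex is on a directed cycle iff it belongs to a strongly connected component of size ≥ 2 (or has a self-loop).
The vertices on cycles are {0, 1, 3, 5, 6, 7, 8, 9, 11} — 9 in total.

9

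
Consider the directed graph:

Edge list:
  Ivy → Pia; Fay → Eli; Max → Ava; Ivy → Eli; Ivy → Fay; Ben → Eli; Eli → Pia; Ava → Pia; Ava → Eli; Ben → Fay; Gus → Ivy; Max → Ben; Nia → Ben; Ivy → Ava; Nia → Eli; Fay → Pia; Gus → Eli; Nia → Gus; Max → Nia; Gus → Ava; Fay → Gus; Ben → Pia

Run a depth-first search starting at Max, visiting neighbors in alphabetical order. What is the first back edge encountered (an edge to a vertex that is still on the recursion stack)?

DFS from Max (visiting neighbors in alphabetical order); mark gray on enter, black on exit:
Max gray
  Ava gray
    Eli gray
      Pia gray
      Pia black
    Eli black
    Ava→Pia: Pia black — skip
  Ava black
  Ben gray
    Ben→Eli: Eli black — skip
    Fay gray
      Fay→Eli: Eli black — skip
      Gus gray
        Gus→Ava: Ava black — skip
        Gus→Eli: Eli black — skip
        Ivy gray
          Ivy→Ava: Ava black — skip
          Ivy→Eli: Eli black — skip
          Ivy→Fay: Fay is gray → back edge
First back edge: Ivy → Fay.

Ivy->Fay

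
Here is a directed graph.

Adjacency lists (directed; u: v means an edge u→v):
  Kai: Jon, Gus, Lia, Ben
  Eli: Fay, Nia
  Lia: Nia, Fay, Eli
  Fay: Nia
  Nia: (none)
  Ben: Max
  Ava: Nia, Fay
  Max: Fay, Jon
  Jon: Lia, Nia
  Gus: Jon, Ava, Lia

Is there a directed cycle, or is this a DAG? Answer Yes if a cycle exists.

No

DFS with white/gray/black marking, starting from Lia:
Lia gray
  Nia gray
  Nia black
  Fay gray
    Fay→Nia: Nia black — skip
  Fay black
  Eli gray
    Eli→Fay: Fay black — skip
    Eli→Nia: Nia black — skip
  Eli black
Lia black
Kai gray
  Jon gray
    Jon→Lia: Lia black — skip
    Jon→Nia: Nia black — skip
  Jon black
  Gus gray
    Gus→Jon: Jon black — skip
    Ava gray
      Ava→Nia: Nia black — skip
      Ava→Fay: Fay black — skip
    Ava black
    Gus→Lia: Lia black — skip
  Gus black
  Kai→Lia: Lia black — skip
  Ben gray
    Max gray
      Max→Fay: Fay black — skip
      Max→Jon: Jon black — skip
    Max black
  Ben black
Kai black
Every edge goes to a white or black vertex — no back edge, so the graph is acyclic.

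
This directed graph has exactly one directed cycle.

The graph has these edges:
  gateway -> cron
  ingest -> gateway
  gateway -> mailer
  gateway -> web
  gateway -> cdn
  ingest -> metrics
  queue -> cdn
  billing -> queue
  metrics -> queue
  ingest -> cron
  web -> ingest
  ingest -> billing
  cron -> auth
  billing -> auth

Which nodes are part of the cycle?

web, ingest, gateway

DFS with gray/black marking from ingest:
ingest gray
  billing gray
    auth gray
    auth black
    queue gray
      cdn gray
      cdn black
    queue black
  billing black
  cron gray
    cron→auth: auth black — skip
  cron black
  metrics gray
    metrics→queue: queue black — skip
  metrics black
  gateway gray
    gateway→cdn: cdn black — skip
    web gray
      web→ingest: ingest is gray → back edge
Back edge closes the cycle ingest → gateway → web → ingest; its vertices are {web, ingest, gateway}.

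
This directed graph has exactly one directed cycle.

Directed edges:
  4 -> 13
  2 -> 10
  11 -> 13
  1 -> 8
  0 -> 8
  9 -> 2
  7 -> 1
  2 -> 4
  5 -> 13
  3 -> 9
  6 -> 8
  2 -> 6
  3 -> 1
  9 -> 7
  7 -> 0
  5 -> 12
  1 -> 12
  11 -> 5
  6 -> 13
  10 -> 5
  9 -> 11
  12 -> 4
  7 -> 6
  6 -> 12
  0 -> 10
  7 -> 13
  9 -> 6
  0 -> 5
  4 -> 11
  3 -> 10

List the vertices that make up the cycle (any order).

4, 5, 11, 12

DFS with gray/black marking from 12:
12 gray
  4 gray
    11 gray
      13 gray
      13 black
      5 gray
        5→12: 12 is gray → back edge
Back edge closes the cycle 12 → 4 → 11 → 5 → 12; its vertices are {4, 5, 11, 12}.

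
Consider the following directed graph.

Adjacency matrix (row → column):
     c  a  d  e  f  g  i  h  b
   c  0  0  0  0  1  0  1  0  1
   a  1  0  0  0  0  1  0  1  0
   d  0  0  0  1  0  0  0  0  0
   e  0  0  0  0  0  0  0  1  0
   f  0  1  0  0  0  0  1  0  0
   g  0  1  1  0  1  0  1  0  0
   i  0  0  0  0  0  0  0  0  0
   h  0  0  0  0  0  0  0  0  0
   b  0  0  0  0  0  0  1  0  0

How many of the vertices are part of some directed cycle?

4

A vertex is on a directed cycle iff it belongs to a strongly connected component of size ≥ 2 (or has a self-loop).
The vertices on cycles are {a, c, f, g} — 4 in total.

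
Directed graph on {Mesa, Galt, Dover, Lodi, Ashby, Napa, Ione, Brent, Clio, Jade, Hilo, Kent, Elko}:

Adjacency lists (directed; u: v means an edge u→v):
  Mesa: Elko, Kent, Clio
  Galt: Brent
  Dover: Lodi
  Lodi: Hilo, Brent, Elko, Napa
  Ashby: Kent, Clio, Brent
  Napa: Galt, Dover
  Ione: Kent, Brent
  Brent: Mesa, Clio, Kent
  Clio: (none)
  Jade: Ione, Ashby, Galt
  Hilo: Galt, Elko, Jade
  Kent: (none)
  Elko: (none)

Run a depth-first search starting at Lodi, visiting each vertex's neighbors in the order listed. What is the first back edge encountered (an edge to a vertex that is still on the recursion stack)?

Dover→Lodi

DFS from Lodi (visiting each vertex's neighbors in the order listed); mark gray on enter, black on exit:
Lodi gray
  Hilo gray
    Galt gray
      Brent gray
        Mesa gray
          Elko gray
          Elko black
          Kent gray
          Kent black
          Clio gray
          Clio black
        Mesa black
        Brent→Clio: Clio black — skip
        Brent→Kent: Kent black — skip
      Brent black
    Galt black
    Hilo→Elko: Elko black — skip
    Jade gray
      Ione gray
        Ione→Kent: Kent black — skip
        Ione→Brent: Brent black — skip
      Ione black
      Ashby gray
        Ashby→Kent: Kent black — skip
        Ashby→Clio: Clio black — skip
        Ashby→Brent: Brent black — skip
      Ashby black
      Jade→Galt: Galt black — skip
    Jade black
  Hilo black
  Lodi→Brent: Brent black — skip
  Lodi→Elko: Elko black — skip
  Napa gray
    Napa→Galt: Galt black — skip
    Dover gray
      Dover→Lodi: Lodi is gray → back edge
First back edge: Dover → Lodi.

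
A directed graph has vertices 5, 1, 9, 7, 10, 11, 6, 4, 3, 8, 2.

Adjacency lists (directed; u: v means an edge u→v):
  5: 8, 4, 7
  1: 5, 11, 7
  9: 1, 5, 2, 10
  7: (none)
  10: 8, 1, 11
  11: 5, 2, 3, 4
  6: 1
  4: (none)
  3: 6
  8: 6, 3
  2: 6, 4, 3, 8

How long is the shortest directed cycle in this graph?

For each vertex v, BFS finds the shortest path from v back to v.
The shortest such closed walk is 11 → 3 → 6 → 1 → 11, length 4.

4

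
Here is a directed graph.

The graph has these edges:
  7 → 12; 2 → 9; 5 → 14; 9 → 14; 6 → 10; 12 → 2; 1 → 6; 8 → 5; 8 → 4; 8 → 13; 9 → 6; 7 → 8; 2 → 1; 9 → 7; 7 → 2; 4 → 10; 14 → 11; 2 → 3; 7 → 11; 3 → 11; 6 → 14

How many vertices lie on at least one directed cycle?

4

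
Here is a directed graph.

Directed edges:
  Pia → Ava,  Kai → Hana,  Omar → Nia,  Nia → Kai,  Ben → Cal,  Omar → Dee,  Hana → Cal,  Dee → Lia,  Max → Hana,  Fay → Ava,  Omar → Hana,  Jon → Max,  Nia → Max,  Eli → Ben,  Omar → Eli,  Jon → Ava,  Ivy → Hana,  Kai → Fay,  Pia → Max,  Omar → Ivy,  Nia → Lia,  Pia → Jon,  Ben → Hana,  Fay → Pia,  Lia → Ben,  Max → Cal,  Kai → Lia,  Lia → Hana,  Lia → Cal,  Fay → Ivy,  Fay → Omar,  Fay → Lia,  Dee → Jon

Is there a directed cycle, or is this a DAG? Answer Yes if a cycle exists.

DFS with white/gray/black marking, starting from Ava:
Ava gray
Ava black
Ben gray
  Hana gray
    Cal gray
    Cal black
  Hana black
  Ben→Cal: Cal black — skip
Ben black
Eli gray
  Eli→Ben: Ben black — skip
Eli black
Lia gray
  Lia→Hana: Hana black — skip
  Lia→Cal: Cal black — skip
  Lia→Ben: Ben black — skip
Lia black
Jon gray
  Max gray
    Max→Hana: Hana black — skip
    Max→Cal: Cal black — skip
  Max black
  Jon→Ava: Ava black — skip
Jon black
Nia gray
  Nia→Max: Max black — skip
  Kai gray
    Kai→Lia: Lia black — skip
    Fay gray
      Fay→Ava: Ava black — skip
      Pia gray
        Pia→Ava: Ava black — skip
        Pia→Jon: Jon black — skip
        Pia→Max: Max black — skip
      Pia black
      Fay→Lia: Lia black — skip
      Ivy gray
        Ivy→Hana: Hana black — skip
      Ivy black
      Omar gray
        Omar→Eli: Eli black — skip
        Omar→Hana: Hana black — skip
        Dee gray
          Dee→Lia: Lia black — skip
          Dee→Jon: Jon black — skip
        Dee black
        Omar→Ivy: Ivy black — skip
        Omar→Nia: Nia is gray → back edge
Back edge found, so a cycle exists: Nia → Kai → Fay → Omar → Nia.

Yes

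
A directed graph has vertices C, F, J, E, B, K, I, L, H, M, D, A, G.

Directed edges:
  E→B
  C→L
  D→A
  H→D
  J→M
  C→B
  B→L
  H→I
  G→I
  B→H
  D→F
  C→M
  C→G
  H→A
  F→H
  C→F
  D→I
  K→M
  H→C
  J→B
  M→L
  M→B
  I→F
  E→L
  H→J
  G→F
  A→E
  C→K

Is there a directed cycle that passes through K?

K is on a cycle iff K can reach itself via ≥1 edge.
K → M → B → H → C → K — yes.

Yes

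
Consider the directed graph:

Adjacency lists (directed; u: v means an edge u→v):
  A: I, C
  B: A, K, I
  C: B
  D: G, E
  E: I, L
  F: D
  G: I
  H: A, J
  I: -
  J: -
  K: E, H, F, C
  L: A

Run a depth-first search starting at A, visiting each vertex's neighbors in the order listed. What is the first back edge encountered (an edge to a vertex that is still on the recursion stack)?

DFS from A (visiting each vertex's neighbors in the order listed); mark gray on enter, black on exit:
A gray
  I gray
  I black
  C gray
    B gray
      B→A: A is gray → back edge
First back edge: B → A.

B->A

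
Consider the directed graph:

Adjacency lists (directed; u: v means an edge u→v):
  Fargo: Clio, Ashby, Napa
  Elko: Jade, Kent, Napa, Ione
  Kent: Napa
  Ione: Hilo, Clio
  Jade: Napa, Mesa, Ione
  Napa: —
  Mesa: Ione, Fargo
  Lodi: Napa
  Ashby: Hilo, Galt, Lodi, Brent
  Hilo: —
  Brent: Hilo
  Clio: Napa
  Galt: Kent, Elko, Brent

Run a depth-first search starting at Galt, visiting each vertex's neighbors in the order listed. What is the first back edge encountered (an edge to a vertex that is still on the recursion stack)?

Ashby→Galt

DFS from Galt (visiting each vertex's neighbors in the order listed); mark gray on enter, black on exit:
Galt gray
  Kent gray
    Napa gray
    Napa black
  Kent black
  Elko gray
    Jade gray
      Jade→Napa: Napa black — skip
      Mesa gray
        Ione gray
          Hilo gray
          Hilo black
          Clio gray
            Clio→Napa: Napa black — skip
          Clio black
        Ione black
        Fargo gray
          Fargo→Clio: Clio black — skip
          Ashby gray
            Ashby→Hilo: Hilo black — skip
            Ashby→Galt: Galt is gray → back edge
First back edge: Ashby → Galt.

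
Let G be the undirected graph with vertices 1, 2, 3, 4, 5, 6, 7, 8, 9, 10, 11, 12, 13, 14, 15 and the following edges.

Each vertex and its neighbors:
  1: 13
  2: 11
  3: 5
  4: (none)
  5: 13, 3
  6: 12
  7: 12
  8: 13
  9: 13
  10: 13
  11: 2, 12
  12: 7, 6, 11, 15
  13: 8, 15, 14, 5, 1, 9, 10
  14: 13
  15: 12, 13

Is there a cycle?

DFS, tracking each vertex's parent; an edge to a visited non-parent vertex closes a cycle.
Start from 10:
visit 10 (parent –)
  visit 13 (parent 10)
    visit 8 (parent 13)
      8–13: parent, skip
    visit 15 (parent 13)
      visit 12 (parent 15)
        visit 7 (parent 12)
          7–12: parent, skip
        visit 6 (parent 12)
          6–12: parent, skip
        visit 11 (parent 12)
          visit 2 (parent 11)
            2–11: parent, skip
          11–12: parent, skip
        12–15: parent, skip
      15–13: parent, skip
    visit 14 (parent 13)
      14–13: parent, skip
    visit 5 (parent 13)
      5–13: parent, skip
      visit 3 (parent 5)
        3–5: parent, skip
    visit 1 (parent 13)
      1–13: parent, skip
    visit 9 (parent 13)
      9–13: parent, skip
    13–10: parent, skip
visit 4 (parent –)
No non-parent visited neighbor found — the graph is a forest.

No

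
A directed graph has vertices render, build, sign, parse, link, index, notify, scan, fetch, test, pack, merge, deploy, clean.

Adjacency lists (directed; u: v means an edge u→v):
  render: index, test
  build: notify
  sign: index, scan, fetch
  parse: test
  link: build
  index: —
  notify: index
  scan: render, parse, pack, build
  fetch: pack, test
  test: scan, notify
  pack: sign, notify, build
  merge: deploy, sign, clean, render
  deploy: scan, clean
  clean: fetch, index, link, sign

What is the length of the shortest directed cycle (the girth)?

3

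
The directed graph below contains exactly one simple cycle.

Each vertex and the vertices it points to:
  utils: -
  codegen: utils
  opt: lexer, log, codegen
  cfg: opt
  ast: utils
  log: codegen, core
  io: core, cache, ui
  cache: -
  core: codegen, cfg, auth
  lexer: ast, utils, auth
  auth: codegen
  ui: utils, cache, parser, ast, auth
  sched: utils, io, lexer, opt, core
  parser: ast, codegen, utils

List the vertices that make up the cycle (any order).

DFS with gray/black marking from opt:
opt gray
  lexer gray
    ast gray
      utils gray
      utils black
    ast black
    lexer→utils: utils black — skip
    auth gray
      codegen gray
        codegen→utils: utils black — skip
      codegen black
    auth black
  lexer black
  log gray
    log→codegen: codegen black — skip
    core gray
      core→codegen: codegen black — skip
      cfg gray
        cfg→opt: opt is gray → back edge
Back edge closes the cycle opt → log → core → cfg → opt; its vertices are {cfg, log, opt, core}.

cfg, log, opt, core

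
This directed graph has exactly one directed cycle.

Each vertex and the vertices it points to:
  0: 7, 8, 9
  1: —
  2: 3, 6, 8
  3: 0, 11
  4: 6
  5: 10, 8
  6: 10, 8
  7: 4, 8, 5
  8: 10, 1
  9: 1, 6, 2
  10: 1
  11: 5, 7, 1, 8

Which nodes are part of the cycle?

DFS with gray/black marking from 3:
3 gray
  0 gray
    7 gray
      4 gray
        6 gray
          10 gray
            1 gray
            1 black
          10 black
          8 gray
            8→10: 10 black — skip
            8→1: 1 black — skip
          8 black
        6 black
      4 black
      7→8: 8 black — skip
      5 gray
        5→10: 10 black — skip
        5→8: 8 black — skip
      5 black
    7 black
    0→8: 8 black — skip
    9 gray
      9→1: 1 black — skip
      9→6: 6 black — skip
      2 gray
        2→3: 3 is gray → back edge
Back edge closes the cycle 3 → 0 → 9 → 2 → 3; its vertices are {0, 2, 3, 9}.

0, 2, 3, 9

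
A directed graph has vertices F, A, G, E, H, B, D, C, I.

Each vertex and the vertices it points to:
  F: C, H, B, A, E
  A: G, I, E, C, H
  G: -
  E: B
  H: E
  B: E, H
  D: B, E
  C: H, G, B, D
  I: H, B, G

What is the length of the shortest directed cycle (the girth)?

2

For each vertex v, BFS finds the shortest path from v back to v.
The shortest such closed walk is E → B → E, length 2.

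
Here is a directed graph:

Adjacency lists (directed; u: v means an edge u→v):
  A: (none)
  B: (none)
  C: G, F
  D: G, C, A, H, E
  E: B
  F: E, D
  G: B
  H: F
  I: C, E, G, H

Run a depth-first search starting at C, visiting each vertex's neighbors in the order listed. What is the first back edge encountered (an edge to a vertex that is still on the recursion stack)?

DFS from C (visiting each vertex's neighbors in the order listed); mark gray on enter, black on exit:
C gray
  G gray
    B gray
    B black
  G black
  F gray
    E gray
      E→B: B black — skip
    E black
    D gray
      D→G: G black — skip
      D→C: C is gray → back edge
First back edge: D → C.

D->C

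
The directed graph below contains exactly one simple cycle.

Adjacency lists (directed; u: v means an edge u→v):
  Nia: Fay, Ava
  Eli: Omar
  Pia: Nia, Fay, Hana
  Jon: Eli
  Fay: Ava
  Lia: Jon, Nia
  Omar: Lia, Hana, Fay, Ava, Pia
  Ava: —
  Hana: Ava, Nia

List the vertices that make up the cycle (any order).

DFS with gray/black marking from Omar:
Omar gray
  Lia gray
    Jon gray
      Eli gray
        Eli→Omar: Omar is gray → back edge
Back edge closes the cycle Omar → Lia → Jon → Eli → Omar; its vertices are {Eli, Jon, Lia, Omar}.

Eli, Jon, Lia, Omar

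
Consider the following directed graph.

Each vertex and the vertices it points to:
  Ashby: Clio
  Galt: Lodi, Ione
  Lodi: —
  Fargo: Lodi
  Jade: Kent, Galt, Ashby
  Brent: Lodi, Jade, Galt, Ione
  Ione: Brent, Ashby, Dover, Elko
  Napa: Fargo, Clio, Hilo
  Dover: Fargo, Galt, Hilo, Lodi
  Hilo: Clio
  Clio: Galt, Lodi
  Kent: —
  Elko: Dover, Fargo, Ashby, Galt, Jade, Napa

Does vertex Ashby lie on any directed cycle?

Yes

Ashby is on a cycle iff Ashby can reach itself via ≥1 edge.
Ashby → Clio → Galt → Ione → Ashby — yes.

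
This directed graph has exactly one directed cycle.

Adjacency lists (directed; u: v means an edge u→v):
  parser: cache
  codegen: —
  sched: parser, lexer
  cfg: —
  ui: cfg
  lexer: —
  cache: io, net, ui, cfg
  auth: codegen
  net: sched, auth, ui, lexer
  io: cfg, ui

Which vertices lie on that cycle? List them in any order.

net, cache, sched, parser

DFS with gray/black marking from cache:
cache gray
  io gray
    cfg gray
    cfg black
    ui gray
      ui→cfg: cfg black — skip
    ui black
  io black
  net gray
    sched gray
      parser gray
        parser→cache: cache is gray → back edge
Back edge closes the cycle cache → net → sched → parser → cache; its vertices are {net, cache, sched, parser}.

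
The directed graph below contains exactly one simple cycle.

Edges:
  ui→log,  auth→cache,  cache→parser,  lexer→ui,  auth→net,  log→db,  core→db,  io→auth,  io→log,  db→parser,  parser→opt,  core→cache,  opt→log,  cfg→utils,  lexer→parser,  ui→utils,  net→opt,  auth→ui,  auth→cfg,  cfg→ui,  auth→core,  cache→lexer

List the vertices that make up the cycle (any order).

db, log, opt, parser

DFS with gray/black marking from db:
db gray
  parser gray
    opt gray
      log gray
        log→db: db is gray → back edge
Back edge closes the cycle db → parser → opt → log → db; its vertices are {db, log, opt, parser}.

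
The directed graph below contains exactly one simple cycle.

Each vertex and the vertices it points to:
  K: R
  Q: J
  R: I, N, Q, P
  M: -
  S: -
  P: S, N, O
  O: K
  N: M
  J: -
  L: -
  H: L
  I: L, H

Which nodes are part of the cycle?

K, O, P, R

DFS with gray/black marking from K:
K gray
  R gray
    I gray
      L gray
      L black
      H gray
        H→L: L black — skip
      H black
    I black
    N gray
      M gray
      M black
    N black
    Q gray
      J gray
      J black
    Q black
    P gray
      S gray
      S black
      P→N: N black — skip
      O gray
        O→K: K is gray → back edge
Back edge closes the cycle K → R → P → O → K; its vertices are {K, O, P, R}.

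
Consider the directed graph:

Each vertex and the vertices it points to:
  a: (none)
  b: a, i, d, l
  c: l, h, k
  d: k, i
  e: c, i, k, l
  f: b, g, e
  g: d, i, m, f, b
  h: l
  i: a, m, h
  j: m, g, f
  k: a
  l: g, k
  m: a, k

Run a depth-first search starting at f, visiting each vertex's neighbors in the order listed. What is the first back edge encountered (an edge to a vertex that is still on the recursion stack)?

DFS from f (visiting each vertex's neighbors in the order listed); mark gray on enter, black on exit:
f gray
  b gray
    a gray
    a black
    i gray
      i→a: a black — skip
      m gray
        m→a: a black — skip
        k gray
          k→a: a black — skip
        k black
      m black
      h gray
        l gray
          g gray
            d gray
              d→k: k black — skip
              d→i: i is gray → back edge
First back edge: d → i.

d→i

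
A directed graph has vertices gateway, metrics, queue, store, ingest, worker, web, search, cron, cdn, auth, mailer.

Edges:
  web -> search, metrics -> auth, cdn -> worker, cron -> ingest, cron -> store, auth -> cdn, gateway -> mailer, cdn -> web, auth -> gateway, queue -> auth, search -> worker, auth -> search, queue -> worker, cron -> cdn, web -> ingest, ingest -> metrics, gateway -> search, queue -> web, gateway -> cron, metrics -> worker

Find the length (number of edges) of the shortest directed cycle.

5

For each vertex v, BFS finds the shortest path from v back to v.
The shortest such closed walk is auth → cdn → web → ingest → metrics → auth, length 5.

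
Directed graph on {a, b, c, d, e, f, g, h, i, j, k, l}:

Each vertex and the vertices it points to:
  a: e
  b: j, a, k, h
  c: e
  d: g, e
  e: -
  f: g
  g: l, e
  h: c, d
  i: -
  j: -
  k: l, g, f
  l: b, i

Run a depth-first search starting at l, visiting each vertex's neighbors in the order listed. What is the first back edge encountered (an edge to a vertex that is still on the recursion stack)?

DFS from l (visiting each vertex's neighbors in the order listed); mark gray on enter, black on exit:
l gray
  b gray
    j gray
    j black
    a gray
      e gray
      e black
    a black
    k gray
      k→l: l is gray → back edge
First back edge: k → l.

k->l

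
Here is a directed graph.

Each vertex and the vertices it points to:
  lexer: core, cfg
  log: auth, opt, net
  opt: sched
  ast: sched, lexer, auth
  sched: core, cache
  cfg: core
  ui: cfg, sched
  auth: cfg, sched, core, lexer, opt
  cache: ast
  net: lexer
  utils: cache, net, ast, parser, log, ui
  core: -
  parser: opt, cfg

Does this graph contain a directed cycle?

DFS with white/gray/black marking, starting from opt:
opt gray
  sched gray
    core gray
    core black
    cache gray
      ast gray
        ast→sched: sched is gray → back edge
Back edge found, so a cycle exists: sched → cache → ast → sched.

Yes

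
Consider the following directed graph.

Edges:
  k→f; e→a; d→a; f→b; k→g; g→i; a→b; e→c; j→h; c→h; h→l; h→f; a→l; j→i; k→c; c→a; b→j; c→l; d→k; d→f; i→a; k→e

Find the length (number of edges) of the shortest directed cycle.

4

For each vertex v, BFS finds the shortest path from v back to v.
The shortest such closed walk is f → b → j → h → f, length 4.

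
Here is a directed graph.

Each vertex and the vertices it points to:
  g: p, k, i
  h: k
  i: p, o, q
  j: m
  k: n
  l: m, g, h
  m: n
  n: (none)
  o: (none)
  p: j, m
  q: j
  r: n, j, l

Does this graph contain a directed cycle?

No

DFS with white/gray/black marking, starting from r:
r gray
  n gray
  n black
  j gray
    m gray
      m→n: n black — skip
    m black
  j black
  l gray
    l→m: m black — skip
    g gray
      p gray
        p→j: j black — skip
        p→m: m black — skip
      p black
      k gray
        k→n: n black — skip
      k black
      i gray
        i→p: p black — skip
        o gray
        o black
        q gray
          q→j: j black — skip
        q black
      i black
    g black
    h gray
      h→k: k black — skip
    h black
  l black
r black
Every edge goes to a white or black vertex — no back edge, so the graph is acyclic.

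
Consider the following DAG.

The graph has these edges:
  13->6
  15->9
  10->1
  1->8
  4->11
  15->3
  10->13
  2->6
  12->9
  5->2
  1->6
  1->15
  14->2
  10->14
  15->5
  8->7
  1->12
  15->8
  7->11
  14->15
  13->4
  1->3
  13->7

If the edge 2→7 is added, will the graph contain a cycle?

Adding 2→7 creates a cycle iff 7 can already reach 2.
Explore from 7: no path reaches 2. The graph stays acyclic.

No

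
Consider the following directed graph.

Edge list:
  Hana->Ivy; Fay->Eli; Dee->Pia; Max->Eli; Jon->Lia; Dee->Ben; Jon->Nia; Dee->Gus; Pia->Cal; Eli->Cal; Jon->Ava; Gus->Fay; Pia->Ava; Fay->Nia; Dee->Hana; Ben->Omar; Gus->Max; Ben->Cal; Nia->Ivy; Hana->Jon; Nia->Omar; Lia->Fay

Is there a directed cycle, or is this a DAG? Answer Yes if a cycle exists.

No

DFS with white/gray/black marking, starting from Pia:
Pia gray
  Ava gray
  Ava black
  Cal gray
  Cal black
Pia black
Lia gray
  Fay gray
    Eli gray
      Eli→Cal: Cal black — skip
    Eli black
    Nia gray
      Omar gray
      Omar black
      Ivy gray
      Ivy black
    Nia black
  Fay black
Lia black
Dee gray
  Hana gray
    Hana→Ivy: Ivy black — skip
    Jon gray
      Jon→Lia: Lia black — skip
      Jon→Ava: Ava black — skip
      Jon→Nia: Nia black — skip
    Jon black
  Hana black
  Dee→Pia: Pia black — skip
  Ben gray
    Ben→Omar: Omar black — skip
    Ben→Cal: Cal black — skip
  Ben black
  Gus gray
    Max gray
      Max→Eli: Eli black — skip
    Max black
    Gus→Fay: Fay black — skip
  Gus black
Dee black
Every edge goes to a white or black vertex — no back edge, so the graph is acyclic.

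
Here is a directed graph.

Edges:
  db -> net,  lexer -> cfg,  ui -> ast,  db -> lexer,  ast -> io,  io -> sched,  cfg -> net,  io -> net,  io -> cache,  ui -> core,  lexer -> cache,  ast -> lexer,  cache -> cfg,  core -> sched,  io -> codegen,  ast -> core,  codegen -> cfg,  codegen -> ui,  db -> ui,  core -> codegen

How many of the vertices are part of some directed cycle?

A vertex is on a directed cycle iff it belongs to a strongly connected component of size ≥ 2 (or has a self-loop).
The vertices on cycles are {io, ui, ast, core, codegen} — 5 in total.

5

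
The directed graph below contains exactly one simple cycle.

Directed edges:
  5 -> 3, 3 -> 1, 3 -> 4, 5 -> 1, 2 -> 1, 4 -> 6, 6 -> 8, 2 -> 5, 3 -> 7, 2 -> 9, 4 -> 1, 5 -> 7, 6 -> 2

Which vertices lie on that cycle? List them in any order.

2, 3, 4, 5, 6

DFS with gray/black marking from 3:
3 gray
  4 gray
    6 gray
      8 gray
      8 black
      2 gray
        1 gray
        1 black
        9 gray
        9 black
        5 gray
          5→1: 1 black — skip
          5→3: 3 is gray → back edge
Back edge closes the cycle 3 → 4 → 6 → 2 → 5 → 3; its vertices are {2, 3, 4, 5, 6}.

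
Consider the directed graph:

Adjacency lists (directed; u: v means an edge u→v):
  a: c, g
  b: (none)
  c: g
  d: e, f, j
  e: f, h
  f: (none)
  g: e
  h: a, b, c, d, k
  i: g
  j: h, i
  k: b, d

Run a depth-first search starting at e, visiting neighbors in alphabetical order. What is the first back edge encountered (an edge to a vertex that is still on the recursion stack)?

g→e

DFS from e (visiting neighbors in alphabetical order); mark gray on enter, black on exit:
e gray
  f gray
  f black
  h gray
    a gray
      c gray
        g gray
          g→e: e is gray → back edge
First back edge: g → e.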